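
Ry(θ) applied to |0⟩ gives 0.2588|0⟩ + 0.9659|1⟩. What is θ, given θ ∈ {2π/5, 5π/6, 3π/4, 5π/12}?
5π/6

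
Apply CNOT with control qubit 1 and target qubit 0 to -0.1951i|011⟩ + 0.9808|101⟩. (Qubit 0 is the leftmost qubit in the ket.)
0.9808|101⟩ - 0.1951i|111⟩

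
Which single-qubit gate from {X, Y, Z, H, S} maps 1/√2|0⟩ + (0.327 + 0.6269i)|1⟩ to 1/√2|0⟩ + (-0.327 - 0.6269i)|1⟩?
Z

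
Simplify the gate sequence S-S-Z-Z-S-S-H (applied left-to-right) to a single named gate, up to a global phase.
H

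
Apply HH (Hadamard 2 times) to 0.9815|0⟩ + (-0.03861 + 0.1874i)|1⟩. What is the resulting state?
0.9815|0⟩ + (-0.03861 + 0.1874i)|1⟩

H² = I, so an even number of Hadamards cancels: H^2 = I and the state is unchanged.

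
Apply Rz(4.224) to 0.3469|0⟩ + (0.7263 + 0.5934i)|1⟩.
(-0.1787 - 0.2973i)|0⟩ + (-0.8828 + 0.3168i)|1⟩

Rz(4.224) = [[e^(−iθ/2), 0], [0, e^(iθ/2)]] with e^(±iθ/2) = cos(θ/2) ± i·sin(θ/2); θ = 4.224, cos(θ/2) ≈ -0.515168, sin(θ/2) ≈ 0.857089.
With a = amp(|0⟩) = 0.3469 and b = amp(|1⟩) = (0.7263 + 0.5934i):
new amp(|0⟩) = (-0.515168 - 0.857089i)·a = (-0.1787 - 0.2973i)
new amp(|1⟩) = (-0.515168 + 0.857089i)·b = (-0.8828 + 0.3168i)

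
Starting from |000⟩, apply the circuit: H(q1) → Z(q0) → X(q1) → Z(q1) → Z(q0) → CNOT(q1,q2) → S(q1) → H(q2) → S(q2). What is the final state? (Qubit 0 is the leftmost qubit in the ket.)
1/2|000⟩ + (1/2)i|001⟩ - (1/2)i|010⟩ - 1/2|011⟩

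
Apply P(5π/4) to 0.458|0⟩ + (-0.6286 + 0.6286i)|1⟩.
0.458|0⟩ + 0.889|1⟩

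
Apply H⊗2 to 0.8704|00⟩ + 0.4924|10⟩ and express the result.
0.6814|00⟩ + 0.6814|01⟩ + 0.189|10⟩ + 0.189|11⟩

H⊗2 gives amp(|y⟩) = (1/2) Σ_x (−1)^(x·y) amp(|x⟩), where x·y is the number of positions in which both x and y have a 1.
|00⟩: (0.8704 + 0.4924)/2 = 0.6814
|01⟩: (0.8704 + 0.4924)/2 = 0.6814
|10⟩: (0.8704 - 0.4924)/2 = 0.189
|11⟩: (0.8704 - 0.4924)/2 = 0.189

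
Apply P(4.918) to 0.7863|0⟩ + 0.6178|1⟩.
0.7863|0⟩ + (0.1261 - 0.6048i)|1⟩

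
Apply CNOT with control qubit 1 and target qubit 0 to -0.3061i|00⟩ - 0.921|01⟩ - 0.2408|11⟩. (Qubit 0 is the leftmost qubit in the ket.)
-0.3061i|00⟩ - 0.2408|01⟩ - 0.921|11⟩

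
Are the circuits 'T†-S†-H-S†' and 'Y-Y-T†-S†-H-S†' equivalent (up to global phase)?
Yes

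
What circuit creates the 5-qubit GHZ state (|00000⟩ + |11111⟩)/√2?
H(q0) → CNOT(q0,q1) → CNOT(q0,q2) → CNOT(q0,q3) → CNOT(q0,q4)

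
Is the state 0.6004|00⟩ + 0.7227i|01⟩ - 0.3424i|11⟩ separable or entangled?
Entangled

Writing the state as a|00⟩ + b|01⟩ + c|10⟩ + d|11⟩, it is a product state iff ad − bc = 0.
Here (a, b, c, d) = (0.6004, 0.7227i, 0, -0.3424i): ad − bc = (0.6004)(-0.3424i) − (0.7227i)(0) = -0.2056i ≠ 0, so the state is entangled.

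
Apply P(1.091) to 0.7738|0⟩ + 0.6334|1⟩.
0.7738|0⟩ + (0.2924 + 0.5619i)|1⟩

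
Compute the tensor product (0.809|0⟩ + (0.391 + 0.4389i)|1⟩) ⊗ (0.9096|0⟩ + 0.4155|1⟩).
0.7359|00⟩ + 0.3361|01⟩ + (0.3557 + 0.3992i)|10⟩ + (0.1625 + 0.1824i)|11⟩

amp(|b₁b₂…⟩) = product of the factor amplitudes for bits b₁, b₂, …; only kets whose every factor amplitude is nonzero survive.
|00⟩: (0.809)(0.9096) = 0.7359
|01⟩: (0.809)(0.4155) = 0.3361
|10⟩: (0.391 + 0.4389i)(0.9096) = (0.3557 + 0.3992i)
|11⟩: (0.391 + 0.4389i)(0.4155) = (0.1625 + 0.1824i)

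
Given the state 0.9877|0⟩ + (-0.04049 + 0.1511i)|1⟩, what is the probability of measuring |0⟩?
0.9756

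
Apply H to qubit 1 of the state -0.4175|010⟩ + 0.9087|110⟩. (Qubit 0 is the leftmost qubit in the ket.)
-0.2952|000⟩ + 0.2952|010⟩ + 0.6425|100⟩ - 0.6425|110⟩

H on qubit 1 mixes each pair of kets that differ only in qubit 1: amplitudes (a, b) of (|…0…⟩, |…1…⟩) become ((a + b)/√2, (a − b)/√2). Kets absent from the input have amplitude 0.
(|000⟩, |010⟩): (a, b) = (0, -0.4175) → (-0.2952, 0.2952)
(|100⟩, |110⟩): (a, b) = (0, 0.9087) → (0.6425, -0.6425)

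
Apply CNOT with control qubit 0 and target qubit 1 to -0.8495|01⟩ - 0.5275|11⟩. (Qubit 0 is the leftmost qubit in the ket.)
-0.8495|01⟩ - 0.5275|10⟩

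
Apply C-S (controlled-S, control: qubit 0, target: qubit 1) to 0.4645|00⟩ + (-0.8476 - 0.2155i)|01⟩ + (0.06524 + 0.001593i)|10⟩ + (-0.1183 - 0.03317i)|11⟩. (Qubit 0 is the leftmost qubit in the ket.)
0.4645|00⟩ + (-0.8476 - 0.2155i)|01⟩ + (0.06524 + 0.001593i)|10⟩ + (0.03317 - 0.1183i)|11⟩

C-S leaves the control-|0⟩ kets |00⟩, |01⟩ unchanged and applies S to qubit 1 on the control-|1⟩ pair (|10⟩, |11⟩).
S = [[1, 0], [0, i]].
With a = amp(|10⟩) = (0.06524 + 0.001593i) and b = amp(|11⟩) = (-0.1183 - 0.03317i):
new amp(|10⟩) = (1)·a = (0.06524 + 0.001593i)
new amp(|11⟩) = (i)·b = (0.03317 - 0.1183i)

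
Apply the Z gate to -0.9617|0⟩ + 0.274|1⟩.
-0.9617|0⟩ - 0.274|1⟩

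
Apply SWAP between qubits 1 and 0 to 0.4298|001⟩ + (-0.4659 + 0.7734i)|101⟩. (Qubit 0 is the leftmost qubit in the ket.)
0.4298|001⟩ + (-0.4659 + 0.7734i)|011⟩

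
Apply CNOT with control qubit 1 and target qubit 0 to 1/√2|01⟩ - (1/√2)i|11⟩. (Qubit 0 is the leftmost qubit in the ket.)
-(1/√2)i|01⟩ + 1/√2|11⟩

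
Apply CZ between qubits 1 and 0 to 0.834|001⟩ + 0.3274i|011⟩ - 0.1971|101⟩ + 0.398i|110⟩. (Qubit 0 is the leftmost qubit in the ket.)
0.834|001⟩ + 0.3274i|011⟩ - 0.1971|101⟩ - 0.398i|110⟩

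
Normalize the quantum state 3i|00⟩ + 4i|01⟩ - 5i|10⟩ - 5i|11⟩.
0.3464i|00⟩ + 0.4619i|01⟩ - (1/√3)i|10⟩ - (1/√3)i|11⟩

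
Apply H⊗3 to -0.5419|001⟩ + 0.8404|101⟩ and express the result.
0.1055|000⟩ - 0.1055|001⟩ + 0.1055|010⟩ - 0.1055|011⟩ - 0.4887|100⟩ + 0.4887|101⟩ - 0.4887|110⟩ + 0.4887|111⟩

H⊗3 gives amp(|y⟩) = (1/2√2) Σ_x (−1)^(x·y) amp(|x⟩), where x·y is the number of positions in which both x and y have a 1.
|000⟩: (-0.5419 + 0.8404)/(2√2) = 0.1055
|001⟩: (0.5419 - 0.8404)/(2√2) = -0.1055
|010⟩: (-0.5419 + 0.8404)/(2√2) = 0.1055
|011⟩: (0.5419 - 0.8404)/(2√2) = -0.1055
|100⟩: (-0.5419 - 0.8404)/(2√2) = -0.4887
|101⟩: (0.5419 + 0.8404)/(2√2) = 0.4887
|110⟩: (-0.5419 - 0.8404)/(2√2) = -0.4887
|111⟩: (0.5419 + 0.8404)/(2√2) = 0.4887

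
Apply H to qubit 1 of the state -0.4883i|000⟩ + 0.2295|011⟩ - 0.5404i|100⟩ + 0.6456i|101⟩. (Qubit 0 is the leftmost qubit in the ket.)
-0.3453i|000⟩ + 0.1623|001⟩ - 0.3453i|010⟩ - 0.1623|011⟩ - 0.3821i|100⟩ + 0.4565i|101⟩ - 0.3821i|110⟩ + 0.4565i|111⟩

H on qubit 1 mixes each pair of kets that differ only in qubit 1: amplitudes (a, b) of (|…0…⟩, |…1…⟩) become ((a + b)/√2, (a − b)/√2). Kets absent from the input have amplitude 0.
(|000⟩, |010⟩): (a, b) = (-0.4883i, 0) → (-0.3453i, -0.3453i)
(|001⟩, |011⟩): (a, b) = (0, 0.2295) → (0.1623, -0.1623)
(|100⟩, |110⟩): (a, b) = (-0.5404i, 0) → (-0.3821i, -0.3821i)
(|101⟩, |111⟩): (a, b) = (0.6456i, 0) → (0.4565i, 0.4565i)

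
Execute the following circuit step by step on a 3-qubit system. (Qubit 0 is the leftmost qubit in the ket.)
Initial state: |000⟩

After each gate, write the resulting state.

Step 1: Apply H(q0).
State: 1/√2|000⟩ + 1/√2|100⟩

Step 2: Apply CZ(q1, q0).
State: 1/√2|000⟩ + 1/√2|100⟩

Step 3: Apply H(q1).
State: 1/2|000⟩ + 1/2|010⟩ + 1/2|100⟩ + 1/2|110⟩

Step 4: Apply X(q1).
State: 1/2|000⟩ + 1/2|010⟩ + 1/2|100⟩ + 1/2|110⟩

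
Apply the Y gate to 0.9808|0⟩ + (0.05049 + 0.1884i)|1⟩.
(0.1884 - 0.05049i)|0⟩ + 0.9808i|1⟩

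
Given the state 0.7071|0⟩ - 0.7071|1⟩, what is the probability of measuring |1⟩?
0.5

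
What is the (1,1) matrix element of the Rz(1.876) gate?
(0.5914 + 0.8064i)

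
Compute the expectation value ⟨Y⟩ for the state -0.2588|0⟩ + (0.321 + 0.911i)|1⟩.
-0.4715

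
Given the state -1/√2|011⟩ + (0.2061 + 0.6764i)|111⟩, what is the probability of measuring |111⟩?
0.5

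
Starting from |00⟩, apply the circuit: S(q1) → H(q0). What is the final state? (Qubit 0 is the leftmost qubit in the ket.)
1/√2|00⟩ + 1/√2|10⟩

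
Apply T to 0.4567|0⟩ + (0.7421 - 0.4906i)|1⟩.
0.4567|0⟩ + (0.8717 + 0.1778i)|1⟩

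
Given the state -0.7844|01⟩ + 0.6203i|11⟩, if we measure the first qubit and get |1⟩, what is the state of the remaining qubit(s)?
i|1⟩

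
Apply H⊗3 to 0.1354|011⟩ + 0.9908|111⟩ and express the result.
0.3982|000⟩ - 0.3982|001⟩ - 0.3982|010⟩ + 0.3982|011⟩ - 0.3024|100⟩ + 0.3024|101⟩ + 0.3024|110⟩ - 0.3024|111⟩

H⊗3 gives amp(|y⟩) = (1/2√2) Σ_x (−1)^(x·y) amp(|x⟩), where x·y is the number of positions in which both x and y have a 1.
|000⟩: (0.1354 + 0.9908)/(2√2) = 0.3982
|001⟩: (-0.1354 - 0.9908)/(2√2) = -0.3982
|010⟩: (-0.1354 - 0.9908)/(2√2) = -0.3982
|011⟩: (0.1354 + 0.9908)/(2√2) = 0.3982
|100⟩: (0.1354 - 0.9908)/(2√2) = -0.3024
|101⟩: (-0.1354 + 0.9908)/(2√2) = 0.3024
|110⟩: (-0.1354 + 0.9908)/(2√2) = 0.3024
|111⟩: (0.1354 - 0.9908)/(2√2) = -0.3024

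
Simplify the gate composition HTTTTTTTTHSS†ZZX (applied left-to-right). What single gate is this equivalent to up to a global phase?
X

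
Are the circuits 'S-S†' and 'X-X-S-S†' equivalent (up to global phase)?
Yes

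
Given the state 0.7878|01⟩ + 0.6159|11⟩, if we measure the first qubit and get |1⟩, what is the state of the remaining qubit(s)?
|1⟩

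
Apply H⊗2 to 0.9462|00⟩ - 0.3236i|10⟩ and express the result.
(0.4731 - 0.1618i)|00⟩ + (0.4731 - 0.1618i)|01⟩ + (0.4731 + 0.1618i)|10⟩ + (0.4731 + 0.1618i)|11⟩

H⊗2 gives amp(|y⟩) = (1/2) Σ_x (−1)^(x·y) amp(|x⟩), where x·y is the number of positions in which both x and y have a 1.
|00⟩: (0.9462 - 0.3236i)/2 = (0.4731 - 0.1618i)
|01⟩: (0.9462 - 0.3236i)/2 = (0.4731 - 0.1618i)
|10⟩: (0.9462 + 0.3236i)/2 = (0.4731 + 0.1618i)
|11⟩: (0.9462 + 0.3236i)/2 = (0.4731 + 0.1618i)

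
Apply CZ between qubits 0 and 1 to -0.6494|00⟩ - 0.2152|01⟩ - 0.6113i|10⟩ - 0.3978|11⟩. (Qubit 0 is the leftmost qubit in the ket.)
-0.6494|00⟩ - 0.2152|01⟩ - 0.6113i|10⟩ + 0.3978|11⟩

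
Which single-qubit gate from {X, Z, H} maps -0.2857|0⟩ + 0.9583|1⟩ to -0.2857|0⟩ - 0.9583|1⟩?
Z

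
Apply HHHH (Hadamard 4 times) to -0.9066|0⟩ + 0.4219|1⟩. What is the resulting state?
-0.9066|0⟩ + 0.4219|1⟩

H² = I, so an even number of Hadamards cancels: H^4 = I and the state is unchanged.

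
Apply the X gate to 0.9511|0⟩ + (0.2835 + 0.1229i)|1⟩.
(0.2835 + 0.1229i)|0⟩ + 0.9511|1⟩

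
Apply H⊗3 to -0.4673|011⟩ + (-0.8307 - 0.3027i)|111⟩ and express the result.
(-0.4589 - 0.107i)|000⟩ + (0.4589 + 0.107i)|001⟩ + (0.4589 + 0.107i)|010⟩ + (-0.4589 - 0.107i)|011⟩ + (0.1285 + 0.107i)|100⟩ + (-0.1285 - 0.107i)|101⟩ + (-0.1285 - 0.107i)|110⟩ + (0.1285 + 0.107i)|111⟩

H⊗3 gives amp(|y⟩) = (1/2√2) Σ_x (−1)^(x·y) amp(|x⟩), where x·y is the number of positions in which both x and y have a 1.
|000⟩: (-0.4673 + (-0.8307 - 0.3027i))/(2√2) = (-0.4589 - 0.107i)
|001⟩: (0.4673 - (-0.8307 - 0.3027i))/(2√2) = (0.4589 + 0.107i)
|010⟩: (0.4673 - (-0.8307 - 0.3027i))/(2√2) = (0.4589 + 0.107i)
|011⟩: (-0.4673 + (-0.8307 - 0.3027i))/(2√2) = (-0.4589 - 0.107i)
|100⟩: (-0.4673 - (-0.8307 - 0.3027i))/(2√2) = (0.1285 + 0.107i)
|101⟩: (0.4673 + (-0.8307 - 0.3027i))/(2√2) = (-0.1285 - 0.107i)
|110⟩: (0.4673 + (-0.8307 - 0.3027i))/(2√2) = (-0.1285 - 0.107i)
|111⟩: (-0.4673 - (-0.8307 - 0.3027i))/(2√2) = (0.1285 + 0.107i)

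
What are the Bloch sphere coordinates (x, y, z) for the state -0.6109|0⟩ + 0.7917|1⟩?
(-0.9673, 0, -0.2536)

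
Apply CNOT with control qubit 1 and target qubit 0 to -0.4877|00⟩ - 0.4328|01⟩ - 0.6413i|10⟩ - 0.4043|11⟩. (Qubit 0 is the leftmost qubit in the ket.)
-0.4877|00⟩ - 0.4043|01⟩ - 0.6413i|10⟩ - 0.4328|11⟩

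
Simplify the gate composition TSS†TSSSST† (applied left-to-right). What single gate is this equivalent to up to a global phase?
T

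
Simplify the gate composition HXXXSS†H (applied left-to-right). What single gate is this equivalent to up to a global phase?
Z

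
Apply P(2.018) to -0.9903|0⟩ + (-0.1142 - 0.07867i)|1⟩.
-0.9903|0⟩ + (0.1203 - 0.06895i)|1⟩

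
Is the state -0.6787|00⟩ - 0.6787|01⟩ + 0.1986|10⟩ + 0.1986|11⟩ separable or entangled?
Separable

Writing the state as a|00⟩ + b|01⟩ + c|10⟩ + d|11⟩, it is a product state iff ad − bc = 0.
Here (a, b, c, d) = (-0.6787, -0.6787, 0.1986, 0.1986): ad − bc = (-0.6787)(0.1986) − (-0.6787)(0.1986) = 0, so the state is separable.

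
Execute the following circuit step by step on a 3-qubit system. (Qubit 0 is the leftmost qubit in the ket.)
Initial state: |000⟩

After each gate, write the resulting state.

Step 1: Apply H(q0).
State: 1/√2|000⟩ + 1/√2|100⟩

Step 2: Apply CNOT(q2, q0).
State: 1/√2|000⟩ + 1/√2|100⟩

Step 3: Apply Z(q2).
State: 1/√2|000⟩ + 1/√2|100⟩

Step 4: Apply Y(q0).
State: -(1/√2)i|000⟩ + (1/√2)i|100⟩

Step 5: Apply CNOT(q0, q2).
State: -(1/√2)i|000⟩ + (1/√2)i|101⟩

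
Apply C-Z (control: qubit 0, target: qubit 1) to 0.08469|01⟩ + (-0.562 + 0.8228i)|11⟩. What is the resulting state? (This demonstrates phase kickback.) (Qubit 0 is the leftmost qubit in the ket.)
0.08469|01⟩ + (0.562 - 0.8228i)|11⟩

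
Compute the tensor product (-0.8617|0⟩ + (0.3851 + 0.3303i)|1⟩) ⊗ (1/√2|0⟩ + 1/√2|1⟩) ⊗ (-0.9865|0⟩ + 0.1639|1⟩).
0.6011|000⟩ - 0.09987|001⟩ + 0.6011|010⟩ - 0.09987|011⟩ + (-0.2686 - 0.2304i)|100⟩ + (0.04463 + 0.03828i)|101⟩ + (-0.2686 - 0.2304i)|110⟩ + (0.04463 + 0.03828i)|111⟩

amp(|b₁b₂…⟩) = product of the factor amplitudes for bits b₁, b₂, …; only kets whose every factor amplitude is nonzero survive.
|000⟩: (-0.8617)(1/√2)(-0.9865) = 0.6011
|001⟩: (-0.8617)(1/√2)(0.1639) = -0.09987
|010⟩: (-0.8617)(1/√2)(-0.9865) = 0.6011
|011⟩: (-0.8617)(1/√2)(0.1639) = -0.09987
|100⟩: (0.3851 + 0.3303i)(1/√2)(-0.9865) = (-0.2686 - 0.2304i)
|101⟩: (0.3851 + 0.3303i)(1/√2)(0.1639) = (0.04463 + 0.03828i)
|110⟩: (0.3851 + 0.3303i)(1/√2)(-0.9865) = (-0.2686 - 0.2304i)
|111⟩: (0.3851 + 0.3303i)(1/√2)(0.1639) = (0.04463 + 0.03828i)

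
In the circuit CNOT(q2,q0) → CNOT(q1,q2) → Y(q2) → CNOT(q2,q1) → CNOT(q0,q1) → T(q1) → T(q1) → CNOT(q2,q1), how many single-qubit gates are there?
3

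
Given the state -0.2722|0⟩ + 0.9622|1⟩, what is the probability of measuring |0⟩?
0.07409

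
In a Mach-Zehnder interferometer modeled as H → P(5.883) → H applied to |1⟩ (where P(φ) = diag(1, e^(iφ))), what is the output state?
(0.03951 + 0.1948i)|0⟩ + (0.9605 - 0.1948i)|1⟩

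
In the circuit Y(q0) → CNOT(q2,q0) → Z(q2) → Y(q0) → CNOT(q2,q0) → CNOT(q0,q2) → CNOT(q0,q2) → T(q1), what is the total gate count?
8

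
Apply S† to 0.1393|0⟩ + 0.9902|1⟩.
0.1393|0⟩ - 0.9902i|1⟩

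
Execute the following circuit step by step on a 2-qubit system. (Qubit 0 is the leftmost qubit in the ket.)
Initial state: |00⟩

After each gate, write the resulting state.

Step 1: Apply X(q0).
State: |10⟩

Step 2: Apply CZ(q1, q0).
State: |10⟩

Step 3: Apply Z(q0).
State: -|10⟩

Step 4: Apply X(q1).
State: -|11⟩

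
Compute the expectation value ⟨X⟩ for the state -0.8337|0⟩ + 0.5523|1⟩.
-0.9209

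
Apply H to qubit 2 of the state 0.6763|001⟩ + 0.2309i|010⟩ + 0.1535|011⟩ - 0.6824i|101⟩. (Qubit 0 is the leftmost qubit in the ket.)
0.4782|000⟩ - 0.4782|001⟩ + (0.1085 + 0.1633i)|010⟩ + (-0.1085 + 0.1633i)|011⟩ - 0.4825i|100⟩ + 0.4825i|101⟩

H on qubit 2 mixes each pair of kets that differ only in qubit 2: amplitudes (a, b) of (|…0…⟩, |…1…⟩) become ((a + b)/√2, (a − b)/√2). Kets absent from the input have amplitude 0.
(|000⟩, |001⟩): (a, b) = (0, 0.6763) → (0.4782, -0.4782)
(|010⟩, |011⟩): (a, b) = (0.2309i, 0.1535) → ((0.1085 + 0.1633i), (-0.1085 + 0.1633i))
(|100⟩, |101⟩): (a, b) = (0, -0.6824i) → (-0.4825i, 0.4825i)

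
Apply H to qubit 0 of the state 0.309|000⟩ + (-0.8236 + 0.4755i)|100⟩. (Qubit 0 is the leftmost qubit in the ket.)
(-0.3639 + 0.3362i)|000⟩ + (0.8009 - 0.3362i)|100⟩

H on qubit 0 mixes each pair of kets that differ only in qubit 0: amplitudes (a, b) of (|…0…⟩, |…1…⟩) become ((a + b)/√2, (a − b)/√2). Kets absent from the input have amplitude 0.
(|000⟩, |100⟩): (a, b) = (0.309, (-0.8236 + 0.4755i)) → ((-0.3639 + 0.3362i), (0.8009 - 0.3362i))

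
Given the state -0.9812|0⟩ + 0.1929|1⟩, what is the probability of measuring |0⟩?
0.9628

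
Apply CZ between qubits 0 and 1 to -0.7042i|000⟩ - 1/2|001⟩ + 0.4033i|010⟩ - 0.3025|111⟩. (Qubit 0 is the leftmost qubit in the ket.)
-0.7042i|000⟩ - 1/2|001⟩ + 0.4033i|010⟩ + 0.3025|111⟩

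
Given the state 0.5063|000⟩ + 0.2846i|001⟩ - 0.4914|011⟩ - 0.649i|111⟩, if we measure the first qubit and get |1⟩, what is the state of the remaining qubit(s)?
-i|11⟩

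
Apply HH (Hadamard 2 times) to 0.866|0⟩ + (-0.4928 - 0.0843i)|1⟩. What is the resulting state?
0.866|0⟩ + (-0.4928 - 0.0843i)|1⟩

H² = I, so an even number of Hadamards cancels: H^2 = I and the state is unchanged.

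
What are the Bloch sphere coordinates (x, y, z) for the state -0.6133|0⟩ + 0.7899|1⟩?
(-0.9689, 0, -0.2478)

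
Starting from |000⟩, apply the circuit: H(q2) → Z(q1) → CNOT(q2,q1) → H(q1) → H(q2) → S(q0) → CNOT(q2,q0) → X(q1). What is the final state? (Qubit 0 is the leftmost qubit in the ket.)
1/√2|010⟩ + 1/√2|101⟩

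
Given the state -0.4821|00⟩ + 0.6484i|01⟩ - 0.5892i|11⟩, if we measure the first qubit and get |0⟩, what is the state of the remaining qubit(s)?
-0.5967|0⟩ + 0.8025i|1⟩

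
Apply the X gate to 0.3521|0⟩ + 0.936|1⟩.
0.936|0⟩ + 0.3521|1⟩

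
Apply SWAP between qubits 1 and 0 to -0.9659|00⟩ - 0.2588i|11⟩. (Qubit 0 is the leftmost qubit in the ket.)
-0.9659|00⟩ - 0.2588i|11⟩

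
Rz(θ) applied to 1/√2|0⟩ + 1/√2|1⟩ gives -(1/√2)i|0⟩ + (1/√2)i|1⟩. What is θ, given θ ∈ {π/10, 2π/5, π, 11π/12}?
π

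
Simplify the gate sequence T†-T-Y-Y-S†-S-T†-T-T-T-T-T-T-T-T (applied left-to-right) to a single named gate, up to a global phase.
T†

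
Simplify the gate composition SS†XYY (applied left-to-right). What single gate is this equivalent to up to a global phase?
X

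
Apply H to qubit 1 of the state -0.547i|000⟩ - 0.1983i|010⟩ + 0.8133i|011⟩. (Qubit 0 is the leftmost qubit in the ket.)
-0.527i|000⟩ + 0.5751i|001⟩ - 0.2466i|010⟩ - 0.5751i|011⟩

H on qubit 1 mixes each pair of kets that differ only in qubit 1: amplitudes (a, b) of (|…0…⟩, |…1…⟩) become ((a + b)/√2, (a − b)/√2). Kets absent from the input have amplitude 0.
(|000⟩, |010⟩): (a, b) = (-0.547i, -0.1983i) → (-0.527i, -0.2466i)
(|001⟩, |011⟩): (a, b) = (0, 0.8133i) → (0.5751i, -0.5751i)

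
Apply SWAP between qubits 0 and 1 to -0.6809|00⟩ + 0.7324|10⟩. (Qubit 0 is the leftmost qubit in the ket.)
-0.6809|00⟩ + 0.7324|01⟩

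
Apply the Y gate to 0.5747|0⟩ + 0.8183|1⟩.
-0.8183i|0⟩ + 0.5747i|1⟩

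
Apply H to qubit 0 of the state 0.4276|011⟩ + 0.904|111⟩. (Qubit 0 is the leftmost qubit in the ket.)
0.9416|011⟩ - 0.3369|111⟩

H on qubit 0 mixes each pair of kets that differ only in qubit 0: amplitudes (a, b) of (|…0…⟩, |…1…⟩) become ((a + b)/√2, (a − b)/√2). Kets absent from the input have amplitude 0.
(|011⟩, |111⟩): (a, b) = (0.4276, 0.904) → (0.9416, -0.3369)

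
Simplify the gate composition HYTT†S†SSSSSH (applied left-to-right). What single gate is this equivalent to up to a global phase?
Y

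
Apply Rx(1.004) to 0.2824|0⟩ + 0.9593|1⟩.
(0.2476 - 0.4616i)|0⟩ + (0.8409 - 0.1359i)|1⟩

Rx(1.004) = [[cos(θ/2), −i·sin(θ/2)], [−i·sin(θ/2), cos(θ/2)]]; θ = 1.004, cos(θ/2) ≈ 0.876622, sin(θ/2) ≈ 0.48118.
With a = amp(|0⟩) = 0.2824 and b = amp(|1⟩) = 0.9593:
new amp(|0⟩) = (0.876622)·a + (-0.48118i)·b = (0.2476 - 0.4616i)
new amp(|1⟩) = (-0.48118i)·a + (0.876622)·b = (0.8409 - 0.1359i)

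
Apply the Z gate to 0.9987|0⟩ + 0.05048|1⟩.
0.9987|0⟩ - 0.05048|1⟩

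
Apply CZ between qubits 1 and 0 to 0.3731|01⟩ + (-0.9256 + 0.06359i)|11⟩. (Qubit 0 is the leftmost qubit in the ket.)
0.3731|01⟩ + (0.9256 - 0.06359i)|11⟩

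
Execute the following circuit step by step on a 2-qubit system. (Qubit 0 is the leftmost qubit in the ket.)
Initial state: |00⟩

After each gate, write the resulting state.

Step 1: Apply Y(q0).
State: i|10⟩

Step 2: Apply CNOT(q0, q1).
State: i|11⟩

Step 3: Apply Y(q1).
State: |10⟩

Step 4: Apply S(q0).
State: i|10⟩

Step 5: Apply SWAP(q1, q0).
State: i|01⟩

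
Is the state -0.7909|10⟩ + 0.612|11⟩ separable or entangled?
Separable

Writing the state as a|00⟩ + b|01⟩ + c|10⟩ + d|11⟩, it is a product state iff ad − bc = 0.
Here (a, b, c, d) = (0, 0, -0.7909, 0.612): ad − bc = (0)(0.612) − (0)(-0.7909) = 0, so the state is separable.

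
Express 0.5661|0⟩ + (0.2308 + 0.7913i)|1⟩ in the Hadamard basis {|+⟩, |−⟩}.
(0.5635 + 0.5595i)|+⟩ + (0.2371 - 0.5595i)|−⟩

With |ψ⟩ = α|0⟩ + β|1⟩, the Hadamard-basis coefficients are ⟨+|ψ⟩ = (α + β)/√2 and ⟨−|ψ⟩ = (α − β)/√2.
Here α = 0.5661, β = (0.2308 + 0.7913i): (α + β)/√2 = (0.5635 + 0.5595i), (α − β)/√2 = (0.2371 - 0.5595i).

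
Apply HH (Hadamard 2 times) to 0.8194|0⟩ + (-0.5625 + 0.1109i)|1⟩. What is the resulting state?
0.8194|0⟩ + (-0.5625 + 0.1109i)|1⟩

H² = I, so an even number of Hadamards cancels: H^2 = I and the state is unchanged.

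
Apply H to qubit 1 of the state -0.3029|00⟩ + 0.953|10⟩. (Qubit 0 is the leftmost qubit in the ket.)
-0.2142|00⟩ - 0.2142|01⟩ + 0.6739|10⟩ + 0.6739|11⟩

H on qubit 1 mixes each pair of kets that differ only in qubit 1: amplitudes (a, b) of (|…0…⟩, |…1…⟩) become ((a + b)/√2, (a − b)/√2). Kets absent from the input have amplitude 0.
(|00⟩, |01⟩): (a, b) = (-0.3029, 0) → (-0.2142, -0.2142)
(|10⟩, |11⟩): (a, b) = (0.953, 0) → (0.6739, 0.6739)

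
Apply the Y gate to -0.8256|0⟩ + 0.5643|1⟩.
-0.5643i|0⟩ - 0.8256i|1⟩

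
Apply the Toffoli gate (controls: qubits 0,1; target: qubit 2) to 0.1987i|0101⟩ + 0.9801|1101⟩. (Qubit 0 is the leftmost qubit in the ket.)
0.1987i|0101⟩ + 0.9801|1111⟩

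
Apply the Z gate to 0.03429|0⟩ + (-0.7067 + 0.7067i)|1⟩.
0.03429|0⟩ + (0.7067 - 0.7067i)|1⟩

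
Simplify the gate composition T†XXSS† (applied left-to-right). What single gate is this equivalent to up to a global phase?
T†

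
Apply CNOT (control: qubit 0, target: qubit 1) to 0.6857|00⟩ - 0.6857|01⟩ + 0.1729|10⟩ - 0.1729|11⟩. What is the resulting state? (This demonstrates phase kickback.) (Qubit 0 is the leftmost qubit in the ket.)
0.6857|00⟩ - 0.6857|01⟩ - 0.1729|10⟩ + 0.1729|11⟩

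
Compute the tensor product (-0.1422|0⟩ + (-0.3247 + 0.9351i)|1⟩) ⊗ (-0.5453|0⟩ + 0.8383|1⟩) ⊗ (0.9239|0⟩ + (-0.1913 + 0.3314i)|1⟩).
0.07164|000⟩ + (-0.01483 + 0.0257i)|001⟩ - 0.1101|010⟩ + (0.0228 - 0.0395i)|011⟩ + (0.1636 - 0.4711i)|100⟩ + (0.1351 + 0.1562i)|101⟩ + (-0.2515 + 0.7242i)|110⟩ + (-0.2077 - 0.2402i)|111⟩

amp(|b₁b₂…⟩) = product of the factor amplitudes for bits b₁, b₂, …; only kets whose every factor amplitude is nonzero survive.
|000⟩: (-0.1422)(-0.5453)(0.9239) = 0.07164
|001⟩: (-0.1422)(-0.5453)(-0.1913 + 0.3314i) = (-0.01483 + 0.0257i)
|010⟩: (-0.1422)(0.8383)(0.9239) = -0.1101
|011⟩: (-0.1422)(0.8383)(-0.1913 + 0.3314i) = (0.0228 - 0.0395i)
|100⟩: (-0.3247 + 0.9351i)(-0.5453)(0.9239) = (0.1636 - 0.4711i)
|101⟩: (-0.3247 + 0.9351i)(-0.5453)(-0.1913 + 0.3314i) = (0.1351 + 0.1562i)
|110⟩: (-0.3247 + 0.9351i)(0.8383)(0.9239) = (-0.2515 + 0.7242i)
|111⟩: (-0.3247 + 0.9351i)(0.8383)(-0.1913 + 0.3314i) = (-0.2077 - 0.2402i)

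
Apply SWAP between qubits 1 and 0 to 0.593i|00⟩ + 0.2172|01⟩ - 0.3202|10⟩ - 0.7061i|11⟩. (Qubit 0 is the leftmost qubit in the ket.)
0.593i|00⟩ - 0.3202|01⟩ + 0.2172|10⟩ - 0.7061i|11⟩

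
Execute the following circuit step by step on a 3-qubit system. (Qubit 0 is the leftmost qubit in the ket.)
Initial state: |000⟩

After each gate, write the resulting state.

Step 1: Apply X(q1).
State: |010⟩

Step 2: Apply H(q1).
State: 1/√2|000⟩ - 1/√2|010⟩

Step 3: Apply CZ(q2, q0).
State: 1/√2|000⟩ - 1/√2|010⟩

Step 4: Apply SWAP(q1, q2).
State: 1/√2|000⟩ - 1/√2|001⟩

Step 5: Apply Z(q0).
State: 1/√2|000⟩ - 1/√2|001⟩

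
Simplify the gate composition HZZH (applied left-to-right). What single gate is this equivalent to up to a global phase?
I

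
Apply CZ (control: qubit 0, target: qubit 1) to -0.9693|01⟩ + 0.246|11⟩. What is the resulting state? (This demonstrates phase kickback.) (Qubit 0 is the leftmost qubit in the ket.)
-0.9693|01⟩ - 0.246|11⟩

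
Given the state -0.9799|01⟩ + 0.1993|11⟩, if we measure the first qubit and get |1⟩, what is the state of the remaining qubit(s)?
|1⟩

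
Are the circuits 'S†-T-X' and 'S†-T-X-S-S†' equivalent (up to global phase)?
Yes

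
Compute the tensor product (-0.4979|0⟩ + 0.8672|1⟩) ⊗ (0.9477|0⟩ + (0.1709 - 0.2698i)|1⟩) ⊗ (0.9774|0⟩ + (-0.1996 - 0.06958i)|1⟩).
-0.4612|000⟩ + (0.09418 + 0.03283i)|001⟩ + (-0.08317 + 0.1313i)|010⟩ + (0.02633 - 0.02089i)|011⟩ + 0.8033|100⟩ + (-0.164 - 0.05718i)|101⟩ + (0.1449 - 0.2287i)|110⟩ + (-0.04586 + 0.03639i)|111⟩

amp(|b₁b₂…⟩) = product of the factor amplitudes for bits b₁, b₂, …; only kets whose every factor amplitude is nonzero survive.
|000⟩: (-0.4979)(0.9477)(0.9774) = -0.4612
|001⟩: (-0.4979)(0.9477)(-0.1996 - 0.06958i) = (0.09418 + 0.03283i)
|010⟩: (-0.4979)(0.1709 - 0.2698i)(0.9774) = (-0.08317 + 0.1313i)
|011⟩: (-0.4979)(0.1709 - 0.2698i)(-0.1996 - 0.06958i) = (0.02633 - 0.02089i)
|100⟩: (0.8672)(0.9477)(0.9774) = 0.8033
|101⟩: (0.8672)(0.9477)(-0.1996 - 0.06958i) = (-0.164 - 0.05718i)
|110⟩: (0.8672)(0.1709 - 0.2698i)(0.9774) = (0.1449 - 0.2287i)
|111⟩: (0.8672)(0.1709 - 0.2698i)(-0.1996 - 0.06958i) = (-0.04586 + 0.03639i)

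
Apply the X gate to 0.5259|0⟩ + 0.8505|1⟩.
0.8505|0⟩ + 0.5259|1⟩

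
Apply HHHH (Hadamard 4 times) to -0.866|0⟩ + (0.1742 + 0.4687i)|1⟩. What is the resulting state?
-0.866|0⟩ + (0.1742 + 0.4687i)|1⟩

H² = I, so an even number of Hadamards cancels: H^4 = I and the state is unchanged.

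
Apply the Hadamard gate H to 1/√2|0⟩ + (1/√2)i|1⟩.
(1/2 + (1/2)i)|0⟩ + (1/2 - (1/2)i)|1⟩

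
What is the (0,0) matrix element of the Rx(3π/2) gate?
-1/√2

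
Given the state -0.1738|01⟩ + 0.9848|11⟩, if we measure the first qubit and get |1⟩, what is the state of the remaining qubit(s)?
|1⟩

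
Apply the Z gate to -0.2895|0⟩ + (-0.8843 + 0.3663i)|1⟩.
-0.2895|0⟩ + (0.8843 - 0.3663i)|1⟩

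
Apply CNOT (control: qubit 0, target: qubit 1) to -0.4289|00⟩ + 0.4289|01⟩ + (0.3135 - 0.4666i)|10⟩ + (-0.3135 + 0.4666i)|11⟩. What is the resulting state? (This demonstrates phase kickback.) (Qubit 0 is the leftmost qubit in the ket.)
-0.4289|00⟩ + 0.4289|01⟩ + (-0.3135 + 0.4666i)|10⟩ + (0.3135 - 0.4666i)|11⟩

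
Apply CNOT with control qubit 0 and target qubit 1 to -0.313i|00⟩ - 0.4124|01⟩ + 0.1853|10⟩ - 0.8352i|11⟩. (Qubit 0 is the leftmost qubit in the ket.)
-0.313i|00⟩ - 0.4124|01⟩ - 0.8352i|10⟩ + 0.1853|11⟩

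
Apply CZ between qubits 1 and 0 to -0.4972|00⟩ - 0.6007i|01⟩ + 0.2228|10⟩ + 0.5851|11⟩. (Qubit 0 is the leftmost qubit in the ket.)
-0.4972|00⟩ - 0.6007i|01⟩ + 0.2228|10⟩ - 0.5851|11⟩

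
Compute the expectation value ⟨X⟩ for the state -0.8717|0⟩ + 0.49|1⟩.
-0.8543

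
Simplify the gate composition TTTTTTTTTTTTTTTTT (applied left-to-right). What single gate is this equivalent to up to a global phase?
T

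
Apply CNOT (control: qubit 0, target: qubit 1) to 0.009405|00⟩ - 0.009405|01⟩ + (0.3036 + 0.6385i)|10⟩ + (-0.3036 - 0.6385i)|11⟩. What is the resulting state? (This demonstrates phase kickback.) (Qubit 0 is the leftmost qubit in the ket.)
0.009405|00⟩ - 0.009405|01⟩ + (-0.3036 - 0.6385i)|10⟩ + (0.3036 + 0.6385i)|11⟩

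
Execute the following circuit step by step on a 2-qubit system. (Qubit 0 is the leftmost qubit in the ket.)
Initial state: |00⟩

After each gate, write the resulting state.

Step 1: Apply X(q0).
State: |10⟩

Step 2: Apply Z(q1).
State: |10⟩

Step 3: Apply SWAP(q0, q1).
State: |01⟩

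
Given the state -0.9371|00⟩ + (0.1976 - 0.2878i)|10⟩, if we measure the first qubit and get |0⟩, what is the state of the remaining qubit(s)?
-|0⟩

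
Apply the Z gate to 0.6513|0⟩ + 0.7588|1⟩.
0.6513|0⟩ - 0.7588|1⟩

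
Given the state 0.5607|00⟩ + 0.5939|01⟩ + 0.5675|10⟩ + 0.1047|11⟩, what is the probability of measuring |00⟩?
0.3144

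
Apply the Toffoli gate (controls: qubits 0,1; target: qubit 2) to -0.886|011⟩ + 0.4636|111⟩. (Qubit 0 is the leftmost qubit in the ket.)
-0.886|011⟩ + 0.4636|110⟩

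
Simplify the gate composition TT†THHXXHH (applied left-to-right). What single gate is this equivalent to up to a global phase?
T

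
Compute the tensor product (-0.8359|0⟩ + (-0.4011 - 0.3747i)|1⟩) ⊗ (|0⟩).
-0.8359|00⟩ + (-0.4011 - 0.3747i)|10⟩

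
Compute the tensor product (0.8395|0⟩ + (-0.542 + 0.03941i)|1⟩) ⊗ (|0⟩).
0.8395|00⟩ + (-0.542 + 0.03941i)|10⟩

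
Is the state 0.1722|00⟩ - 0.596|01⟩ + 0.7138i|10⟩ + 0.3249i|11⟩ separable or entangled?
Entangled

Writing the state as a|00⟩ + b|01⟩ + c|10⟩ + d|11⟩, it is a product state iff ad − bc = 0.
Here (a, b, c, d) = (0.1722, -0.596, 0.7138i, 0.3249i): ad − bc = (0.1722)(0.3249i) − (-0.596)(0.7138i) = 0.4814i ≠ 0, so the state is entangled.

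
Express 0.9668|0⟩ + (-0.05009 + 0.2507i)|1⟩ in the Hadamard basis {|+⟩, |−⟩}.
(0.6482 + 0.1773i)|+⟩ + (0.719 - 0.1773i)|−⟩

With |ψ⟩ = α|0⟩ + β|1⟩, the Hadamard-basis coefficients are ⟨+|ψ⟩ = (α + β)/√2 and ⟨−|ψ⟩ = (α − β)/√2.
Here α = 0.9668, β = (-0.05009 + 0.2507i): (α + β)/√2 = (0.6482 + 0.1773i), (α − β)/√2 = (0.719 - 0.1773i).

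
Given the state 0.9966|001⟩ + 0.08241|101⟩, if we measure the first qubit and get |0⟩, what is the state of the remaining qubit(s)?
|01⟩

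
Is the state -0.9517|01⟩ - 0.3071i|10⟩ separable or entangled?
Entangled

Writing the state as a|00⟩ + b|01⟩ + c|10⟩ + d|11⟩, it is a product state iff ad − bc = 0.
Here (a, b, c, d) = (0, -0.9517, -0.3071i, 0): ad − bc = (0)(0) − (-0.9517)(-0.3071i) = -0.2923i ≠ 0, so the state is entangled.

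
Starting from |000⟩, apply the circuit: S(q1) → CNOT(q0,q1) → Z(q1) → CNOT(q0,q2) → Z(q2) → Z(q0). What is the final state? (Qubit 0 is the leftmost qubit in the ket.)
|000⟩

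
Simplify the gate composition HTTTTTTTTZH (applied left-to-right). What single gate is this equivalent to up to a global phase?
X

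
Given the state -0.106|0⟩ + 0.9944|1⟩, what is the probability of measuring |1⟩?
0.9888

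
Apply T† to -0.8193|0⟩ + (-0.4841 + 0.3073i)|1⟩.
-0.8193|0⟩ + (-0.125 + 0.5596i)|1⟩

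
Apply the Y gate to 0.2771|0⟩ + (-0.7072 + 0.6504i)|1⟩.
(0.6504 + 0.7072i)|0⟩ + 0.2771i|1⟩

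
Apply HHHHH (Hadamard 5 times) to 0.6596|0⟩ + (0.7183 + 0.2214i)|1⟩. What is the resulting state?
(0.9743 + 0.1566i)|0⟩ + (-0.04151 - 0.1566i)|1⟩

H² = I, so H^5 = H: a single Hadamard. With (a, b) = (0.6596, (0.7183 + 0.2214i)), H gives ((a + b)/√2, (a − b)/√2) = ((0.9743 + 0.1566i), (-0.04151 - 0.1566i)).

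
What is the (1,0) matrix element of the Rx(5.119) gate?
-0.5498i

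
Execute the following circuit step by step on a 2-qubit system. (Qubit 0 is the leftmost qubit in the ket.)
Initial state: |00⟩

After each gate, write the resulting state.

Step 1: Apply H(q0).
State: 1/√2|00⟩ + 1/√2|10⟩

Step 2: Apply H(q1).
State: 1/2|00⟩ + 1/2|01⟩ + 1/2|10⟩ + 1/2|11⟩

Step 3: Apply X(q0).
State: 1/2|00⟩ + 1/2|01⟩ + 1/2|10⟩ + 1/2|11⟩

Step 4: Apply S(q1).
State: 1/2|00⟩ + (1/2)i|01⟩ + 1/2|10⟩ + (1/2)i|11⟩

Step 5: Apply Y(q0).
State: -(1/2)i|00⟩ + 1/2|01⟩ + (1/2)i|10⟩ - 1/2|11⟩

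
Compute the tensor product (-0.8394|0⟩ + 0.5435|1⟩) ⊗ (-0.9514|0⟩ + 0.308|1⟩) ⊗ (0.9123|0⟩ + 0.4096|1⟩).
0.7286|000⟩ + 0.3271|001⟩ - 0.2359|010⟩ - 0.1059|011⟩ - 0.4717|100⟩ - 0.2118|101⟩ + 0.1527|110⟩ + 0.06857|111⟩

amp(|b₁b₂…⟩) = product of the factor amplitudes for bits b₁, b₂, …; only kets whose every factor amplitude is nonzero survive.
|000⟩: (-0.8394)(-0.9514)(0.9123) = 0.7286
|001⟩: (-0.8394)(-0.9514)(0.4096) = 0.3271
|010⟩: (-0.8394)(0.308)(0.9123) = -0.2359
|011⟩: (-0.8394)(0.308)(0.4096) = -0.1059
|100⟩: (0.5435)(-0.9514)(0.9123) = -0.4717
|101⟩: (0.5435)(-0.9514)(0.4096) = -0.2118
|110⟩: (0.5435)(0.308)(0.9123) = 0.1527
|111⟩: (0.5435)(0.308)(0.4096) = 0.06857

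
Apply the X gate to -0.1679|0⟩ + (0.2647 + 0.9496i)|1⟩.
(0.2647 + 0.9496i)|0⟩ - 0.1679|1⟩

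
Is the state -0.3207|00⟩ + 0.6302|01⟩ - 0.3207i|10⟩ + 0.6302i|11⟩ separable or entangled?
Separable

Writing the state as a|00⟩ + b|01⟩ + c|10⟩ + d|11⟩, it is a product state iff ad − bc = 0.
Here (a, b, c, d) = (-0.3207, 0.6302, -0.3207i, 0.6302i): ad − bc = (-0.3207)(0.6302i) − (0.6302)(-0.3207i) = 0, so the state is separable.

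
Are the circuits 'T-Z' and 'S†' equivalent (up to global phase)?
No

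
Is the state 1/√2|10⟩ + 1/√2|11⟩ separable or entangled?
Separable

Writing the state as a|00⟩ + b|01⟩ + c|10⟩ + d|11⟩, it is a product state iff ad − bc = 0.
Here (a, b, c, d) = (0, 0, 1/√2, 1/√2): ad − bc = (0)(1/√2) − (0)(1/√2) = 0, so the state is separable.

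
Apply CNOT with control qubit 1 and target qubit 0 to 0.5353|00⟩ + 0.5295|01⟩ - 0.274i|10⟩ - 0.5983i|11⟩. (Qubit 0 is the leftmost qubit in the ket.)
0.5353|00⟩ - 0.5983i|01⟩ - 0.274i|10⟩ + 0.5295|11⟩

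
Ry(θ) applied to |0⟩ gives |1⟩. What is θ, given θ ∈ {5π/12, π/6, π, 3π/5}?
π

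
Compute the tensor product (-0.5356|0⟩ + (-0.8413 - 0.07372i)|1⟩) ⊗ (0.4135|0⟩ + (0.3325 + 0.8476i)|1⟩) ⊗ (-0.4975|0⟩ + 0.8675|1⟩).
0.1102|000⟩ - 0.1921|001⟩ + (0.0886 + 0.2259i)|010⟩ + (-0.1545 - 0.3938i)|011⟩ + (0.1731 + 0.01517i)|100⟩ + (-0.3018 - 0.02644i)|101⟩ + (0.1081 + 0.367i)|110⟩ + (-0.1885 - 0.6399i)|111⟩

amp(|b₁b₂…⟩) = product of the factor amplitudes for bits b₁, b₂, …; only kets whose every factor amplitude is nonzero survive.
|000⟩: (-0.5356)(0.4135)(-0.4975) = 0.1102
|001⟩: (-0.5356)(0.4135)(0.8675) = -0.1921
|010⟩: (-0.5356)(0.3325 + 0.8476i)(-0.4975) = (0.0886 + 0.2259i)
|011⟩: (-0.5356)(0.3325 + 0.8476i)(0.8675) = (-0.1545 - 0.3938i)
|100⟩: (-0.8413 - 0.07372i)(0.4135)(-0.4975) = (0.1731 + 0.01517i)
|101⟩: (-0.8413 - 0.07372i)(0.4135)(0.8675) = (-0.3018 - 0.02644i)
|110⟩: (-0.8413 - 0.07372i)(0.3325 + 0.8476i)(-0.4975) = (0.1081 + 0.367i)
|111⟩: (-0.8413 - 0.07372i)(0.3325 + 0.8476i)(0.8675) = (-0.1885 - 0.6399i)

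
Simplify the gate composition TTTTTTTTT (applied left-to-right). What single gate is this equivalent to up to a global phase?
T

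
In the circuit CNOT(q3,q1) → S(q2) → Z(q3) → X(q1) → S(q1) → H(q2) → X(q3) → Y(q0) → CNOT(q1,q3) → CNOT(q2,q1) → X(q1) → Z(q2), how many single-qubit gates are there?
9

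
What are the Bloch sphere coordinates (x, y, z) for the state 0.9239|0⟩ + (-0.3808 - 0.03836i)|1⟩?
(-0.7036, -0.07088, 0.7071)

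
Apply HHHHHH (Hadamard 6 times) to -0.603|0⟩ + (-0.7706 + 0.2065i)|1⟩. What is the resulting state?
-0.603|0⟩ + (-0.7706 + 0.2065i)|1⟩

H² = I, so an even number of Hadamards cancels: H^6 = I and the state is unchanged.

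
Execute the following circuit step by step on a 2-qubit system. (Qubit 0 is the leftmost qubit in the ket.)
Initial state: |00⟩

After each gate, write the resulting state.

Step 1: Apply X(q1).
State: |01⟩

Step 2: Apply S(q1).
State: i|01⟩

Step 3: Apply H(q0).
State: (1/√2)i|01⟩ + (1/√2)i|11⟩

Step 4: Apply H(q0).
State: i|01⟩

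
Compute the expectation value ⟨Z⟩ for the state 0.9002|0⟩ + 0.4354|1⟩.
0.6208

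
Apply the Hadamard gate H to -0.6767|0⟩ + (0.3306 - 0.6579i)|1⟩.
(-0.2447 - 0.4652i)|0⟩ + (-0.7123 + 0.4652i)|1⟩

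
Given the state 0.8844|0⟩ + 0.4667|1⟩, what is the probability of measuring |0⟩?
0.7822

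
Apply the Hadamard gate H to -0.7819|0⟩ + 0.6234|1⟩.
-0.1121|0⟩ - 0.9937|1⟩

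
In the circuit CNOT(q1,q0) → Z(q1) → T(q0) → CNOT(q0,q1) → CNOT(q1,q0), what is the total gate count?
5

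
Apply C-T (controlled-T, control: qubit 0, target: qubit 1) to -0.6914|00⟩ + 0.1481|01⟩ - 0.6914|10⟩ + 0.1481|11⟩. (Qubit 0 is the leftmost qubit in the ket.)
-0.6914|00⟩ + 0.1481|01⟩ - 0.6914|10⟩ + (0.1047 + 0.1047i)|11⟩

C-T leaves the control-|0⟩ kets |00⟩, |01⟩ unchanged and applies T to qubit 1 on the control-|1⟩ pair (|10⟩, |11⟩).
T = [[1, 0], [0, (1/√2 + (1/√2)i)]].
With a = amp(|10⟩) = -0.6914 and b = amp(|11⟩) = 0.1481:
new amp(|10⟩) = (1)·a = -0.6914
new amp(|11⟩) = (1/√2 + (1/√2)i)·b = (0.1047 + 0.1047i)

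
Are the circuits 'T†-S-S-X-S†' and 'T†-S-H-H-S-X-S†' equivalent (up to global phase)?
Yes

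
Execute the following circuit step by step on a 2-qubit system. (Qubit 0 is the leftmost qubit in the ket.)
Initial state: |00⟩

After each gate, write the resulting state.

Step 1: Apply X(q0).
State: |10⟩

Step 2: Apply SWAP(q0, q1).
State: |01⟩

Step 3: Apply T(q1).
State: (1/√2 + (1/√2)i)|01⟩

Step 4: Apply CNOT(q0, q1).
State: (1/√2 + (1/√2)i)|01⟩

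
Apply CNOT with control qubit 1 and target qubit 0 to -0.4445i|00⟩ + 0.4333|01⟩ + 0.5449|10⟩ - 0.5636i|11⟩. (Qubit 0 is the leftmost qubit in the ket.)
-0.4445i|00⟩ - 0.5636i|01⟩ + 0.5449|10⟩ + 0.4333|11⟩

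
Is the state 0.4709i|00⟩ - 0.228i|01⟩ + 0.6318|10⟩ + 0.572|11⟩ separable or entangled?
Entangled

Writing the state as a|00⟩ + b|01⟩ + c|10⟩ + d|11⟩, it is a product state iff ad − bc = 0.
Here (a, b, c, d) = (0.4709i, -0.228i, 0.6318, 0.572): ad − bc = (0.4709i)(0.572) − (-0.228i)(0.6318) = 0.4134i ≠ 0, so the state is entangled.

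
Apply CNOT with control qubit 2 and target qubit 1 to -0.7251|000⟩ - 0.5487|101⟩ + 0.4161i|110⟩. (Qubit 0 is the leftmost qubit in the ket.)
-0.7251|000⟩ + 0.4161i|110⟩ - 0.5487|111⟩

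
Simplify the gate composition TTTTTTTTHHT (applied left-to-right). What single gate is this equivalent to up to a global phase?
T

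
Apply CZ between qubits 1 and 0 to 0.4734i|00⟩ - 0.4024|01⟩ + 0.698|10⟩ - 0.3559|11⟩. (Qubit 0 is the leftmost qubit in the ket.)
0.4734i|00⟩ - 0.4024|01⟩ + 0.698|10⟩ + 0.3559|11⟩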